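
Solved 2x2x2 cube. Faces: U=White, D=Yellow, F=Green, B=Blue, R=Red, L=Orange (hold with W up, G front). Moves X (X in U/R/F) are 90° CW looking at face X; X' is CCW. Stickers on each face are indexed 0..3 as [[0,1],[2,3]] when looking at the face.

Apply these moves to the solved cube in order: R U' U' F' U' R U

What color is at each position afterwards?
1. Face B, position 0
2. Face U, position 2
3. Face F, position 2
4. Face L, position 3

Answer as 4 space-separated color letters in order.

After move 1 (R): R=RRRR U=WGWG F=GYGY D=YBYB B=WBWB
After move 2 (U'): U=GGWW F=OOGY R=GYRR B=RRWB L=WBOO
After move 3 (U'): U=GWGW F=WBGY R=OORR B=GYWB L=RROO
After move 4 (F'): F=BYWG U=GWOR R=BOYR D=ROYB L=RWOG
After move 5 (U'): U=WRGO F=RWWG R=BYYR B=BOWB L=GYOG
After move 6 (R): R=YBRY U=WWGG F=ROWB D=RWYB B=OORB
After move 7 (U): U=GWGW F=YBWB R=OORY B=GYRB L=ROOG
Query 1: B[0] = G
Query 2: U[2] = G
Query 3: F[2] = W
Query 4: L[3] = G

Answer: G G W G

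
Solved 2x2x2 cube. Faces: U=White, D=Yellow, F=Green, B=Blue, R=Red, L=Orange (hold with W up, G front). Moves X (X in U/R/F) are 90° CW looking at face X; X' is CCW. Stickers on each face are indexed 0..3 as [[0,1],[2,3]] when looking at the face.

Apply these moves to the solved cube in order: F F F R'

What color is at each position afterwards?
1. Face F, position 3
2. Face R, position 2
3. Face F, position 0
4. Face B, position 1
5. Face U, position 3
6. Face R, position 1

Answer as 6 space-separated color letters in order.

Answer: R Y G B B R

Derivation:
After move 1 (F): F=GGGG U=WWOO R=WRWR D=RRYY L=OYOY
After move 2 (F): F=GGGG U=WWYY R=OROR D=WWYY L=OROR
After move 3 (F): F=GGGG U=WWRR R=YRYR D=OOYY L=OWOW
After move 4 (R'): R=RRYY U=WBRB F=GWGR D=OGYG B=YBOB
Query 1: F[3] = R
Query 2: R[2] = Y
Query 3: F[0] = G
Query 4: B[1] = B
Query 5: U[3] = B
Query 6: R[1] = R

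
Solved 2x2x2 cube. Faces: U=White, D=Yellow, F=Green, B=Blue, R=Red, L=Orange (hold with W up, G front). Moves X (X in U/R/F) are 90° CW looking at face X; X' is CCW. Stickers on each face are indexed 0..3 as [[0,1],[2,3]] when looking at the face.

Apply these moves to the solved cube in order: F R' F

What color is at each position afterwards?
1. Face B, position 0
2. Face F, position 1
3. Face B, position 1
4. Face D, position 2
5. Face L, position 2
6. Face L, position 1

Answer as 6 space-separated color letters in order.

After move 1 (F): F=GGGG U=WWOO R=WRWR D=RRYY L=OYOY
After move 2 (R'): R=RRWW U=WBOB F=GWGO D=RGYG B=YBRB
After move 3 (F): F=GGOW U=WBYY R=ORBW D=WRYG L=OROG
Query 1: B[0] = Y
Query 2: F[1] = G
Query 3: B[1] = B
Query 4: D[2] = Y
Query 5: L[2] = O
Query 6: L[1] = R

Answer: Y G B Y O R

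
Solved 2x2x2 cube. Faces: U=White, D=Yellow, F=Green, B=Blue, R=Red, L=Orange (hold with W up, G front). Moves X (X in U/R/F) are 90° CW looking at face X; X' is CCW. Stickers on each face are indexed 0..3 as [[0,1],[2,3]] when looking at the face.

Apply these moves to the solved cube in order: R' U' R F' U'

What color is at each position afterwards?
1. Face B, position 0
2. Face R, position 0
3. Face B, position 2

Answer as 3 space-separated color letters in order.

After move 1 (R'): R=RRRR U=WBWB F=GWGW D=YGYG B=YBYB
After move 2 (U'): U=BBWW F=OOGW R=GWRR B=RRYB L=YBOO
After move 3 (R): R=RGRW U=BOWW F=OGGG D=YYYR B=WRBB
After move 4 (F'): F=GGOG U=BORR R=YGYW D=BOYR L=YWOW
After move 5 (U'): U=ORBR F=YWOG R=GGYW B=YGBB L=WROW
Query 1: B[0] = Y
Query 2: R[0] = G
Query 3: B[2] = B

Answer: Y G B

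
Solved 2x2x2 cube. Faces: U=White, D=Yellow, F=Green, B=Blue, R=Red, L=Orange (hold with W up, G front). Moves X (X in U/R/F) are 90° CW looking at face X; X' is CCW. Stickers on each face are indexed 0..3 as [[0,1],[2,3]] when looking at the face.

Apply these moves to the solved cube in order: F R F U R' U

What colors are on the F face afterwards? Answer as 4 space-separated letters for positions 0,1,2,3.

Answer: B R Y G

Derivation:
After move 1 (F): F=GGGG U=WWOO R=WRWR D=RRYY L=OYOY
After move 2 (R): R=WWRR U=WGOG F=GRGY D=RBYB B=OBWB
After move 3 (F): F=GGYR U=WGYY R=OWGR D=RWYB L=OROB
After move 4 (U): U=YWYG F=OWYR R=OBGR B=ORWB L=GGOB
After move 5 (R'): R=BROG U=YWYO F=OWYG D=RWYR B=BRWB
After move 6 (U): U=YYOW F=BRYG R=BROG B=GGWB L=OWOB
Query: F face = BRYG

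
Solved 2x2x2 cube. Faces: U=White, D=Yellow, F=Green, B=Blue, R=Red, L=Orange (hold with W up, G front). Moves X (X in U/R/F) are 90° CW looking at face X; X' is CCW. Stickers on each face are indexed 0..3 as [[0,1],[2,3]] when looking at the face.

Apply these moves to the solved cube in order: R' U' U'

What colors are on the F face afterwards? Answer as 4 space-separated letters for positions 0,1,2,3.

After move 1 (R'): R=RRRR U=WBWB F=GWGW D=YGYG B=YBYB
After move 2 (U'): U=BBWW F=OOGW R=GWRR B=RRYB L=YBOO
After move 3 (U'): U=BWBW F=YBGW R=OORR B=GWYB L=RROO
Query: F face = YBGW

Answer: Y B G W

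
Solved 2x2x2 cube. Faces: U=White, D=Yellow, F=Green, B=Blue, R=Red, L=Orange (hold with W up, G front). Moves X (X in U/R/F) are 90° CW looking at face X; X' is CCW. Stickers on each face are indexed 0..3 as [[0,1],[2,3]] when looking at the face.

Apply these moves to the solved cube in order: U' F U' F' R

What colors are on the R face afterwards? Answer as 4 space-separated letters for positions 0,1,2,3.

After move 1 (U'): U=WWWW F=OOGG R=GGRR B=RRBB L=BBOO
After move 2 (F): F=GOGO U=WWOB R=WGWR D=RGYY L=BYOY
After move 3 (U'): U=WBWO F=BYGO R=GOWR B=WGBB L=RROY
After move 4 (F'): F=YOBG U=WBGW R=GORR D=RYYY L=ROOW
After move 5 (R): R=RGRO U=WOGG F=YYBY D=RBYW B=WGBB
Query: R face = RGRO

Answer: R G R O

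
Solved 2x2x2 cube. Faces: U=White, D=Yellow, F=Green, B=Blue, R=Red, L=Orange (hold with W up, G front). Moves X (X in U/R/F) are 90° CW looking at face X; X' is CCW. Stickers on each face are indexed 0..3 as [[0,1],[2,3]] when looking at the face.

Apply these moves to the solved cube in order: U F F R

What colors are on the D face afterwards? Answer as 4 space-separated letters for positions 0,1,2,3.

Answer: W B Y O

Derivation:
After move 1 (U): U=WWWW F=RRGG R=BBRR B=OOBB L=GGOO
After move 2 (F): F=GRGR U=WWOG R=WBWR D=RBYY L=GYOY
After move 3 (F): F=GGRR U=WWYY R=OBGR D=WWYY L=GROB
After move 4 (R): R=GORB U=WGYR F=GWRY D=WBYO B=YOWB
Query: D face = WBYO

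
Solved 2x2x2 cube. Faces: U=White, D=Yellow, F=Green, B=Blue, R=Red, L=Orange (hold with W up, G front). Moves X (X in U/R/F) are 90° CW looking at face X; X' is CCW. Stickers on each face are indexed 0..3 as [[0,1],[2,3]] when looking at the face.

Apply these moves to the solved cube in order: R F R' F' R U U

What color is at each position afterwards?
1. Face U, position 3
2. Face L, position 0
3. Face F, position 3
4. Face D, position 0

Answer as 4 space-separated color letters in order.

Answer: W R Y Y

Derivation:
After move 1 (R): R=RRRR U=WGWG F=GYGY D=YBYB B=WBWB
After move 2 (F): F=GGYY U=WGOO R=WRGR D=RRYB L=OYOB
After move 3 (R'): R=RRWG U=WWOW F=GGYO D=RGYY B=BBRB
After move 4 (F'): F=GOGY U=WWRW R=GRRG D=YBYY L=OWOO
After move 5 (R): R=RGGR U=WORY F=GBGY D=YRYB B=WBWB
After move 6 (U): U=RWYO F=RGGY R=WBGR B=OWWB L=GBOO
After move 7 (U): U=YROW F=WBGY R=OWGR B=GBWB L=RGOO
Query 1: U[3] = W
Query 2: L[0] = R
Query 3: F[3] = Y
Query 4: D[0] = Y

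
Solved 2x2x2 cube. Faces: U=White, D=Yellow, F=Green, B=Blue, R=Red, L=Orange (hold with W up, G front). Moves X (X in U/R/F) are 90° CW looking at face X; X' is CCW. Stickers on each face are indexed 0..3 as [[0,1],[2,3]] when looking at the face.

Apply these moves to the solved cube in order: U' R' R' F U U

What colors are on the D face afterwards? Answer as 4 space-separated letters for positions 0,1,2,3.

Answer: G R Y W

Derivation:
After move 1 (U'): U=WWWW F=OOGG R=GGRR B=RRBB L=BBOO
After move 2 (R'): R=GRGR U=WBWR F=OWGW D=YOYG B=YRYB
After move 3 (R'): R=RRGG U=WYWY F=OBGR D=YWYW B=GROB
After move 4 (F): F=GORB U=WYOB R=WRYG D=GRYW L=BYOW
After move 5 (U): U=OWBY F=WRRB R=GRYG B=BYOB L=GOOW
After move 6 (U): U=BOYW F=GRRB R=BYYG B=GOOB L=WROW
Query: D face = GRYW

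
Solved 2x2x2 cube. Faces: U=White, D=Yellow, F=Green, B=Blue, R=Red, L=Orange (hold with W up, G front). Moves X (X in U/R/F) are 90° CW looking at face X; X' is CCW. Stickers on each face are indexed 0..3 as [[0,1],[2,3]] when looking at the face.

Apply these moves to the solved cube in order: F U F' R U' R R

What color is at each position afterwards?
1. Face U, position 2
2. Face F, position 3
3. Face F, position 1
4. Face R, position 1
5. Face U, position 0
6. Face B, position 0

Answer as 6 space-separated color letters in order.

After move 1 (F): F=GGGG U=WWOO R=WRWR D=RRYY L=OYOY
After move 2 (U): U=OWOW F=WRGG R=BBWR B=OYBB L=GGOY
After move 3 (F'): F=RGWG U=OWBW R=RBRR D=GYYY L=GWOO
After move 4 (R): R=RRRB U=OGBG F=RYWY D=GBYO B=WYWB
After move 5 (U'): U=GGOB F=GWWY R=RYRB B=RRWB L=WYOO
After move 6 (R): R=RRBY U=GWOY F=GBWO D=GWYR B=BRGB
After move 7 (R): R=BRYR U=GBOO F=GWWR D=GGYB B=YRWB
Query 1: U[2] = O
Query 2: F[3] = R
Query 3: F[1] = W
Query 4: R[1] = R
Query 5: U[0] = G
Query 6: B[0] = Y

Answer: O R W R G Y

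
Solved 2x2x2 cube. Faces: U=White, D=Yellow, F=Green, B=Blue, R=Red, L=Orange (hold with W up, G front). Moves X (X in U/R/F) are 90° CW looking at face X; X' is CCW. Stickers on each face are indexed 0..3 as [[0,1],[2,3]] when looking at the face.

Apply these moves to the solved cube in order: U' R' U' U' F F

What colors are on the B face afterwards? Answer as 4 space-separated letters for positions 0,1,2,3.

After move 1 (U'): U=WWWW F=OOGG R=GGRR B=RRBB L=BBOO
After move 2 (R'): R=GRGR U=WBWR F=OWGW D=YOYG B=YRYB
After move 3 (U'): U=BRWW F=BBGW R=OWGR B=GRYB L=YROO
After move 4 (U'): U=RWBW F=YRGW R=BBGR B=OWYB L=GROO
After move 5 (F): F=GYWR U=RWOR R=BBWR D=GBYG L=GYOO
After move 6 (F): F=WGRY U=RWOY R=OBRR D=WBYG L=GGOB
Query: B face = OWYB

Answer: O W Y B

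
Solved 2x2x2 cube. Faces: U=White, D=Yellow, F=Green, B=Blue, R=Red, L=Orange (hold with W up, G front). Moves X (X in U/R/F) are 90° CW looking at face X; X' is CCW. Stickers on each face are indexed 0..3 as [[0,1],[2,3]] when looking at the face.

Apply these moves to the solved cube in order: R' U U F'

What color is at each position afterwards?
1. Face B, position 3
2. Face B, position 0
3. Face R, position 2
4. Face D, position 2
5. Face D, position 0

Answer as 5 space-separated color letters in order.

Answer: B G Y Y R

Derivation:
After move 1 (R'): R=RRRR U=WBWB F=GWGW D=YGYG B=YBYB
After move 2 (U): U=WWBB F=RRGW R=YBRR B=OOYB L=GWOO
After move 3 (U): U=BWBW F=YBGW R=OORR B=GWYB L=RROO
After move 4 (F'): F=BWYG U=BWOR R=GOYR D=ROYG L=RWOB
Query 1: B[3] = B
Query 2: B[0] = G
Query 3: R[2] = Y
Query 4: D[2] = Y
Query 5: D[0] = R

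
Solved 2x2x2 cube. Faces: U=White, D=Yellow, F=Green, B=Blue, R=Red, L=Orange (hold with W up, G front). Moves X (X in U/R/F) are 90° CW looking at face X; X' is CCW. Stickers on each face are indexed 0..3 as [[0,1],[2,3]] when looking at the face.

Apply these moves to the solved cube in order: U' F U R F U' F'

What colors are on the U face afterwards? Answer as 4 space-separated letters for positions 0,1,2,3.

After move 1 (U'): U=WWWW F=OOGG R=GGRR B=RRBB L=BBOO
After move 2 (F): F=GOGO U=WWOB R=WGWR D=RGYY L=BYOY
After move 3 (U): U=OWBW F=WGGO R=RRWR B=BYBB L=GOOY
After move 4 (R): R=WRRR U=OGBO F=WGGY D=RBYB B=WYWB
After move 5 (F): F=GWYG U=OGYO R=BROR D=RWYB L=GROB
After move 6 (U'): U=GOOY F=GRYG R=GWOR B=BRWB L=WYOB
After move 7 (F'): F=RGGY U=GOGO R=WWRR D=YBYB L=WYOO
Query: U face = GOGO

Answer: G O G O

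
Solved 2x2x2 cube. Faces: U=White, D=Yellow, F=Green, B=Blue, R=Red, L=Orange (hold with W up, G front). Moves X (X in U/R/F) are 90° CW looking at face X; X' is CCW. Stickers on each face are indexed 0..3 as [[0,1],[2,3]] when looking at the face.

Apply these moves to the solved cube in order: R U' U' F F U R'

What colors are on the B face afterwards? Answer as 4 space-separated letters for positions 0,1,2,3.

After move 1 (R): R=RRRR U=WGWG F=GYGY D=YBYB B=WBWB
After move 2 (U'): U=GGWW F=OOGY R=GYRR B=RRWB L=WBOO
After move 3 (U'): U=GWGW F=WBGY R=OORR B=GYWB L=RROO
After move 4 (F): F=GWYB U=GWOR R=GOWR D=ROYB L=RYOB
After move 5 (F): F=YGBW U=GWBY R=OORR D=WGYB L=RROO
After move 6 (U): U=BGYW F=OOBW R=GYRR B=RRWB L=YGOO
After move 7 (R'): R=YRGR U=BWYR F=OGBW D=WOYW B=BRGB
Query: B face = BRGB

Answer: B R G B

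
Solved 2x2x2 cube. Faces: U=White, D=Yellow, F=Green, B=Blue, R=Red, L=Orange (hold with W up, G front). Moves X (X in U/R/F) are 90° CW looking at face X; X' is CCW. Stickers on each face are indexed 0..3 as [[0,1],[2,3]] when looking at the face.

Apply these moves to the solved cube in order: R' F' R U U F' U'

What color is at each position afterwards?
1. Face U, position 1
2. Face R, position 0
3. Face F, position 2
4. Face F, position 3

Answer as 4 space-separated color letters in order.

After move 1 (R'): R=RRRR U=WBWB F=GWGW D=YGYG B=YBYB
After move 2 (F'): F=WWGG U=WBRR R=GRYR D=OOYG L=OBOW
After move 3 (R): R=YGRR U=WWRG F=WOGG D=OYYY B=RBBB
After move 4 (U): U=RWGW F=YGGG R=RBRR B=OBBB L=WOOW
After move 5 (U): U=GRWW F=RBGG R=OBRR B=WOBB L=YGOW
After move 6 (F'): F=BGRG U=GROR R=YBOR D=GWYY L=YWOW
After move 7 (U'): U=RRGO F=YWRG R=BGOR B=YBBB L=WOOW
Query 1: U[1] = R
Query 2: R[0] = B
Query 3: F[2] = R
Query 4: F[3] = G

Answer: R B R G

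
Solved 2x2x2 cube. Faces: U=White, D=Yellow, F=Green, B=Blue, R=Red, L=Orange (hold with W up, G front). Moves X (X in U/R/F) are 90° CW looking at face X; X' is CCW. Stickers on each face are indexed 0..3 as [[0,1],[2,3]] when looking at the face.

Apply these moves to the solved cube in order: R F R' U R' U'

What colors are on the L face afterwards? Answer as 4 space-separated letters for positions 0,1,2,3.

Answer: Y Y O B

Derivation:
After move 1 (R): R=RRRR U=WGWG F=GYGY D=YBYB B=WBWB
After move 2 (F): F=GGYY U=WGOO R=WRGR D=RRYB L=OYOB
After move 3 (R'): R=RRWG U=WWOW F=GGYO D=RGYY B=BBRB
After move 4 (U): U=OWWW F=RRYO R=BBWG B=OYRB L=GGOB
After move 5 (R'): R=BGBW U=ORWO F=RWYW D=RRYO B=YYGB
After move 6 (U'): U=ROOW F=GGYW R=RWBW B=BGGB L=YYOB
Query: L face = YYOB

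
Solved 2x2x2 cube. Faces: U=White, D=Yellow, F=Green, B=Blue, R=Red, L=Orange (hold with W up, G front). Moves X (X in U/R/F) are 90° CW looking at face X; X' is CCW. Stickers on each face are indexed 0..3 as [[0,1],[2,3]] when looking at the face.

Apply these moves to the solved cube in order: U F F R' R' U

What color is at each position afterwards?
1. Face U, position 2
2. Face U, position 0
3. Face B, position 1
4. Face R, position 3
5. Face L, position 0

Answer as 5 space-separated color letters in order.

Answer: Y Y R O G

Derivation:
After move 1 (U): U=WWWW F=RRGG R=BBRR B=OOBB L=GGOO
After move 2 (F): F=GRGR U=WWOG R=WBWR D=RBYY L=GYOY
After move 3 (F): F=GGRR U=WWYY R=OBGR D=WWYY L=GROB
After move 4 (R'): R=BROG U=WBYO F=GWRY D=WGYR B=YOWB
After move 5 (R'): R=RGBO U=WWYY F=GBRO D=WWYY B=ROGB
After move 6 (U): U=YWYW F=RGRO R=ROBO B=GRGB L=GBOB
Query 1: U[2] = Y
Query 2: U[0] = Y
Query 3: B[1] = R
Query 4: R[3] = O
Query 5: L[0] = G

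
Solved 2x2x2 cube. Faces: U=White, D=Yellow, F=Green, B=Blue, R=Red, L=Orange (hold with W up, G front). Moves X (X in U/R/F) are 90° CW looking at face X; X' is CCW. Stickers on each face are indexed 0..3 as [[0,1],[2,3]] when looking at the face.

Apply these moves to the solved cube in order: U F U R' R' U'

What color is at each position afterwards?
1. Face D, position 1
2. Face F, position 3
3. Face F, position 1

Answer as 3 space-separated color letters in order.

Answer: W G R

Derivation:
After move 1 (U): U=WWWW F=RRGG R=BBRR B=OOBB L=GGOO
After move 2 (F): F=GRGR U=WWOG R=WBWR D=RBYY L=GYOY
After move 3 (U): U=OWGW F=WBGR R=OOWR B=GYBB L=GROY
After move 4 (R'): R=OROW U=OBGG F=WWGW D=RBYR B=YYBB
After move 5 (R'): R=RWOO U=OBGY F=WBGG D=RWYW B=RYBB
After move 6 (U'): U=BYOG F=GRGG R=WBOO B=RWBB L=RYOY
Query 1: D[1] = W
Query 2: F[3] = G
Query 3: F[1] = R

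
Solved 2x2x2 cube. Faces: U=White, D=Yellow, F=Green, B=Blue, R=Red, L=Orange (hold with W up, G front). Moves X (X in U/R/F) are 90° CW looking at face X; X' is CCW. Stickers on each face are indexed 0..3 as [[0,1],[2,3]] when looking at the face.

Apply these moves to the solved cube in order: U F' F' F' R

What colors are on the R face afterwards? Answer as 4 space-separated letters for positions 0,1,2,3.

After move 1 (U): U=WWWW F=RRGG R=BBRR B=OOBB L=GGOO
After move 2 (F'): F=RGRG U=WWBR R=YBYR D=GOYY L=GWOW
After move 3 (F'): F=GGRR U=WWYY R=OBGR D=WWYY L=GROB
After move 4 (F'): F=GRGR U=WWOG R=WBWR D=RBYY L=GYOY
After move 5 (R): R=WWRB U=WROR F=GBGY D=RBYO B=GOWB
Query: R face = WWRB

Answer: W W R B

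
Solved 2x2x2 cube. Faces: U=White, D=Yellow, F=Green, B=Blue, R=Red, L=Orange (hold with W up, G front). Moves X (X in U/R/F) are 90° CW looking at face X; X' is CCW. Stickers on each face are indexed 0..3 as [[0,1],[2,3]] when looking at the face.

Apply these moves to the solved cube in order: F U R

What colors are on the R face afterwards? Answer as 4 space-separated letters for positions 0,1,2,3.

Answer: W B R B

Derivation:
After move 1 (F): F=GGGG U=WWOO R=WRWR D=RRYY L=OYOY
After move 2 (U): U=OWOW F=WRGG R=BBWR B=OYBB L=GGOY
After move 3 (R): R=WBRB U=OROG F=WRGY D=RBYO B=WYWB
Query: R face = WBRB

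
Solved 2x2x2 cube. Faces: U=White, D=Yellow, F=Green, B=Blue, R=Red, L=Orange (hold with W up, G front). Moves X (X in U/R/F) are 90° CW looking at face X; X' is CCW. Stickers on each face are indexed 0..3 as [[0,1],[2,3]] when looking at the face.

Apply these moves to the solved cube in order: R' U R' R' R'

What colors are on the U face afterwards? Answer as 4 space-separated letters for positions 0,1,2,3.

After move 1 (R'): R=RRRR U=WBWB F=GWGW D=YGYG B=YBYB
After move 2 (U): U=WWBB F=RRGW R=YBRR B=OOYB L=GWOO
After move 3 (R'): R=BRYR U=WYBO F=RWGB D=YRYW B=GOGB
After move 4 (R'): R=RRBY U=WGBG F=RYGO D=YWYB B=WORB
After move 5 (R'): R=RYRB U=WRBW F=RGGG D=YYYO B=BOWB
Query: U face = WRBW

Answer: W R B W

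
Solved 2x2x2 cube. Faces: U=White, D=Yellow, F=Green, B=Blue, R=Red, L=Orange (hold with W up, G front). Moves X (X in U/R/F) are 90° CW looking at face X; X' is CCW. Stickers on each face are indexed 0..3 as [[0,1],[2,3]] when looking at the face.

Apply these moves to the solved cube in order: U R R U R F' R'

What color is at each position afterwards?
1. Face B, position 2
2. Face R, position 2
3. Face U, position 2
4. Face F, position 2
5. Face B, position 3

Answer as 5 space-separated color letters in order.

Answer: O R B R B

Derivation:
After move 1 (U): U=WWWW F=RRGG R=BBRR B=OOBB L=GGOO
After move 2 (R): R=RBRB U=WRWG F=RYGY D=YBYO B=WOWB
After move 3 (R): R=RRBB U=WYWY F=RBGO D=YWYW B=GORB
After move 4 (U): U=WWYY F=RRGO R=GOBB B=GGRB L=RBOO
After move 5 (R): R=BGBO U=WRYO F=RWGW D=YRYG B=YGWB
After move 6 (F'): F=WWRG U=WRBB R=RGYO D=BOYG L=ROOY
After move 7 (R'): R=GORY U=WWBY F=WRRB D=BWYG B=GGOB
Query 1: B[2] = O
Query 2: R[2] = R
Query 3: U[2] = B
Query 4: F[2] = R
Query 5: B[3] = B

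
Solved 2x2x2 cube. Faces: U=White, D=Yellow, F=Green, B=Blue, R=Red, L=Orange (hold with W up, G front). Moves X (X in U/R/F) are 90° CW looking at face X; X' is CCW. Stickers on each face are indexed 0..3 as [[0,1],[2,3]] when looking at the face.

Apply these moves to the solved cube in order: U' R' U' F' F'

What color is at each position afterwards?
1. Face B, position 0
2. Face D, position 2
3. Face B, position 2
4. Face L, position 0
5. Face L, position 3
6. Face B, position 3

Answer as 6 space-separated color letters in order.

After move 1 (U'): U=WWWW F=OOGG R=GGRR B=RRBB L=BBOO
After move 2 (R'): R=GRGR U=WBWR F=OWGW D=YOYG B=YRYB
After move 3 (U'): U=BRWW F=BBGW R=OWGR B=GRYB L=YROO
After move 4 (F'): F=BWBG U=BROG R=OWYR D=ROYG L=YWOW
After move 5 (F'): F=WGBB U=BROY R=OWRR D=WWYG L=YGOO
Query 1: B[0] = G
Query 2: D[2] = Y
Query 3: B[2] = Y
Query 4: L[0] = Y
Query 5: L[3] = O
Query 6: B[3] = B

Answer: G Y Y Y O B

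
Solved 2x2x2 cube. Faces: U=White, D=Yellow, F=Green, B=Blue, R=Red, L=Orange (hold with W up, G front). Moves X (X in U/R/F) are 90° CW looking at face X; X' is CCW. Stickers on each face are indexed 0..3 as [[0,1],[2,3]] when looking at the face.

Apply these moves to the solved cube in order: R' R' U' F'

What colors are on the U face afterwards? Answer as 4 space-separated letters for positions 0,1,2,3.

Answer: Y Y G R

Derivation:
After move 1 (R'): R=RRRR U=WBWB F=GWGW D=YGYG B=YBYB
After move 2 (R'): R=RRRR U=WYWY F=GBGB D=YWYW B=GBGB
After move 3 (U'): U=YYWW F=OOGB R=GBRR B=RRGB L=GBOO
After move 4 (F'): F=OBOG U=YYGR R=WBYR D=BOYW L=GWOW
Query: U face = YYGR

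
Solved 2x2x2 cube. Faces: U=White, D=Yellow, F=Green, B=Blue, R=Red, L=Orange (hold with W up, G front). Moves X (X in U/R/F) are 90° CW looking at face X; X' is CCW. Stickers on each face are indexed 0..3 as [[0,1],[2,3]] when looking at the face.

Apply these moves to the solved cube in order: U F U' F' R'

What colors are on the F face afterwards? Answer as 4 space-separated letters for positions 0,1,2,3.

Answer: Y G G W

Derivation:
After move 1 (U): U=WWWW F=RRGG R=BBRR B=OOBB L=GGOO
After move 2 (F): F=GRGR U=WWOG R=WBWR D=RBYY L=GYOY
After move 3 (U'): U=WGWO F=GYGR R=GRWR B=WBBB L=OOOY
After move 4 (F'): F=YRGG U=WGGW R=BRRR D=OYYY L=OOOW
After move 5 (R'): R=RRBR U=WBGW F=YGGW D=ORYG B=YBYB
Query: F face = YGGW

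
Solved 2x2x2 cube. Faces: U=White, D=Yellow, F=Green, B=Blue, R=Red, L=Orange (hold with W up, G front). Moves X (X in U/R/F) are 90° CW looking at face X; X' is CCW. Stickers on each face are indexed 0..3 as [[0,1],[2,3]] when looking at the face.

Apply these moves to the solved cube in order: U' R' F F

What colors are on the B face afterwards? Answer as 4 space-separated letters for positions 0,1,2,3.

After move 1 (U'): U=WWWW F=OOGG R=GGRR B=RRBB L=BBOO
After move 2 (R'): R=GRGR U=WBWR F=OWGW D=YOYG B=YRYB
After move 3 (F): F=GOWW U=WBOB R=WRRR D=GGYG L=BYOO
After move 4 (F): F=WGWO U=WBOY R=ORBR D=RWYG L=BGOG
Query: B face = YRYB

Answer: Y R Y B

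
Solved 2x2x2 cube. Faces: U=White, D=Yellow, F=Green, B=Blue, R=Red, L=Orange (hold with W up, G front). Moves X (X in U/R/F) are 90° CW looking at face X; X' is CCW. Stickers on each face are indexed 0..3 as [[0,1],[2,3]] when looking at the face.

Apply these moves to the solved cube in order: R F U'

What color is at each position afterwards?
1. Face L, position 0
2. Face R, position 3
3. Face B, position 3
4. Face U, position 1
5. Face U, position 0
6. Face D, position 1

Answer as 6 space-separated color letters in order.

Answer: W R B O G R

Derivation:
After move 1 (R): R=RRRR U=WGWG F=GYGY D=YBYB B=WBWB
After move 2 (F): F=GGYY U=WGOO R=WRGR D=RRYB L=OYOB
After move 3 (U'): U=GOWO F=OYYY R=GGGR B=WRWB L=WBOB
Query 1: L[0] = W
Query 2: R[3] = R
Query 3: B[3] = B
Query 4: U[1] = O
Query 5: U[0] = G
Query 6: D[1] = R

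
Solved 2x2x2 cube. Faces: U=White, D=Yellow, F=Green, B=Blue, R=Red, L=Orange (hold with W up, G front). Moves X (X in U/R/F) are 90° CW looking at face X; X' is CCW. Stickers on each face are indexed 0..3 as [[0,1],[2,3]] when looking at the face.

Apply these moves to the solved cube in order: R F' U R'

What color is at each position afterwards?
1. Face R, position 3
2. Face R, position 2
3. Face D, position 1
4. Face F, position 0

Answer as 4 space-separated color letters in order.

Answer: Y W R B

Derivation:
After move 1 (R): R=RRRR U=WGWG F=GYGY D=YBYB B=WBWB
After move 2 (F'): F=YYGG U=WGRR R=BRYR D=OOYB L=OGOW
After move 3 (U): U=RWRG F=BRGG R=WBYR B=OGWB L=YYOW
After move 4 (R'): R=BRWY U=RWRO F=BWGG D=ORYG B=BGOB
Query 1: R[3] = Y
Query 2: R[2] = W
Query 3: D[1] = R
Query 4: F[0] = B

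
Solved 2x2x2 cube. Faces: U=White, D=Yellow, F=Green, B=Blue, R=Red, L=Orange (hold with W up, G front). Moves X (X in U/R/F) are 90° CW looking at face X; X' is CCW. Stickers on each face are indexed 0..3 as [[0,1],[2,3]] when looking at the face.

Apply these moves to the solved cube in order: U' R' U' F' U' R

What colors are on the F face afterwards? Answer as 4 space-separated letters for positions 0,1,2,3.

Answer: Y O B G

Derivation:
After move 1 (U'): U=WWWW F=OOGG R=GGRR B=RRBB L=BBOO
After move 2 (R'): R=GRGR U=WBWR F=OWGW D=YOYG B=YRYB
After move 3 (U'): U=BRWW F=BBGW R=OWGR B=GRYB L=YROO
After move 4 (F'): F=BWBG U=BROG R=OWYR D=ROYG L=YWOW
After move 5 (U'): U=RGBO F=YWBG R=BWYR B=OWYB L=GROW
After move 6 (R): R=YBRW U=RWBG F=YOBG D=RYYO B=OWGB
Query: F face = YOBG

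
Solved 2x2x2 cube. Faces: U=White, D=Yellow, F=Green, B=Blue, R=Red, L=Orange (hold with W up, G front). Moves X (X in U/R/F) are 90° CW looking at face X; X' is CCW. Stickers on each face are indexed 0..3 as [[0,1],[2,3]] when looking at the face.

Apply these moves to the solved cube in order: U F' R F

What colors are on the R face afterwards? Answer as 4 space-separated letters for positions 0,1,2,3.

Answer: B Y G B

Derivation:
After move 1 (U): U=WWWW F=RRGG R=BBRR B=OOBB L=GGOO
After move 2 (F'): F=RGRG U=WWBR R=YBYR D=GOYY L=GWOW
After move 3 (R): R=YYRB U=WGBG F=RORY D=GBYO B=ROWB
After move 4 (F): F=RRYO U=WGWW R=BYGB D=RYYO L=GGOB
Query: R face = BYGB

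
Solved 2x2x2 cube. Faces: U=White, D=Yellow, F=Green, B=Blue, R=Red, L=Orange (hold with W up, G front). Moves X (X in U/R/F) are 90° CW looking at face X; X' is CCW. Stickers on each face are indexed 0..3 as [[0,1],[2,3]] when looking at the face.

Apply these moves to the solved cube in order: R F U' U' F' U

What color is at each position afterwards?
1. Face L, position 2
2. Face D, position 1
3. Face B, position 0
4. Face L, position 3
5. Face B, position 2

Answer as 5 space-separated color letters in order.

Answer: O B W G W

Derivation:
After move 1 (R): R=RRRR U=WGWG F=GYGY D=YBYB B=WBWB
After move 2 (F): F=GGYY U=WGOO R=WRGR D=RRYB L=OYOB
After move 3 (U'): U=GOWO F=OYYY R=GGGR B=WRWB L=WBOB
After move 4 (U'): U=OOGW F=WBYY R=OYGR B=GGWB L=WROB
After move 5 (F'): F=BYWY U=OOOG R=RYRR D=RBYB L=WWOG
After move 6 (U): U=OOGO F=RYWY R=GGRR B=WWWB L=BYOG
Query 1: L[2] = O
Query 2: D[1] = B
Query 3: B[0] = W
Query 4: L[3] = G
Query 5: B[2] = W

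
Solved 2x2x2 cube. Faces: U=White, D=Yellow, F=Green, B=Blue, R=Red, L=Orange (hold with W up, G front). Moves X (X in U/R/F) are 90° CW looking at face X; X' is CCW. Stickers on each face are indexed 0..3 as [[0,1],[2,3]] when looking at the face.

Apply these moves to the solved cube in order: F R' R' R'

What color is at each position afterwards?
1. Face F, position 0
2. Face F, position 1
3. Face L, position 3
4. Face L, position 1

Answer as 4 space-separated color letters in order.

After move 1 (F): F=GGGG U=WWOO R=WRWR D=RRYY L=OYOY
After move 2 (R'): R=RRWW U=WBOB F=GWGO D=RGYG B=YBRB
After move 3 (R'): R=RWRW U=WROY F=GBGB D=RWYO B=GBGB
After move 4 (R'): R=WWRR U=WGOG F=GRGY D=RBYB B=OBWB
Query 1: F[0] = G
Query 2: F[1] = R
Query 3: L[3] = Y
Query 4: L[1] = Y

Answer: G R Y Y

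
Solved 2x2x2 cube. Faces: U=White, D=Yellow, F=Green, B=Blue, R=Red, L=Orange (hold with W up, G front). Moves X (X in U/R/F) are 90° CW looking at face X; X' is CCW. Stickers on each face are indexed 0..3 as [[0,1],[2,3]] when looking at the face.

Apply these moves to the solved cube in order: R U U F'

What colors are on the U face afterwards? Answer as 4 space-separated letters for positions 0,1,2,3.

After move 1 (R): R=RRRR U=WGWG F=GYGY D=YBYB B=WBWB
After move 2 (U): U=WWGG F=RRGY R=WBRR B=OOWB L=GYOO
After move 3 (U): U=GWGW F=WBGY R=OORR B=GYWB L=RROO
After move 4 (F'): F=BYWG U=GWOR R=BOYR D=ROYB L=RWOG
Query: U face = GWOR

Answer: G W O R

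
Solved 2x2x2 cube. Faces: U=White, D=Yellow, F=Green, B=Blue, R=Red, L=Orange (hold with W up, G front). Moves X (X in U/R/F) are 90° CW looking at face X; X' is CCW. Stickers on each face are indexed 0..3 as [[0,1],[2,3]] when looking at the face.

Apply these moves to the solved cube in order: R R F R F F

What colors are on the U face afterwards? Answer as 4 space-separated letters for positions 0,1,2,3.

After move 1 (R): R=RRRR U=WGWG F=GYGY D=YBYB B=WBWB
After move 2 (R): R=RRRR U=WYWY F=GBGB D=YWYW B=GBGB
After move 3 (F): F=GGBB U=WYOO R=WRYR D=RRYW L=OYOW
After move 4 (R): R=YWRR U=WGOB F=GRBW D=RGYG B=OBYB
After move 5 (F): F=BGWR U=WGWY R=OWBR D=RYYG L=OROG
After move 6 (F): F=WBRG U=WGGR R=WWYR D=BOYG L=OROY
Query: U face = WGGR

Answer: W G G R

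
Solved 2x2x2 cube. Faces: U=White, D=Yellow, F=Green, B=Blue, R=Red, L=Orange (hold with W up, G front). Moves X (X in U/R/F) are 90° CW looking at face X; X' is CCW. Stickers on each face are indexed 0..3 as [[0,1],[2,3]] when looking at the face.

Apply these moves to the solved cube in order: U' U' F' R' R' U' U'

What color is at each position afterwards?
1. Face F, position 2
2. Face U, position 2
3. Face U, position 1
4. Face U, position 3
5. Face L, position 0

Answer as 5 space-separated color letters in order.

Answer: B O O W R

Derivation:
After move 1 (U'): U=WWWW F=OOGG R=GGRR B=RRBB L=BBOO
After move 2 (U'): U=WWWW F=BBGG R=OORR B=GGBB L=RROO
After move 3 (F'): F=BGBG U=WWOR R=YOYR D=ROYY L=RWOW
After move 4 (R'): R=ORYY U=WBOG F=BWBR D=RGYG B=YGOB
After move 5 (R'): R=RYOY U=WOOY F=BBBG D=RWYR B=GGGB
After move 6 (U'): U=OYWO F=RWBG R=BBOY B=RYGB L=GGOW
After move 7 (U'): U=YOOW F=GGBG R=RWOY B=BBGB L=RYOW
Query 1: F[2] = B
Query 2: U[2] = O
Query 3: U[1] = O
Query 4: U[3] = W
Query 5: L[0] = R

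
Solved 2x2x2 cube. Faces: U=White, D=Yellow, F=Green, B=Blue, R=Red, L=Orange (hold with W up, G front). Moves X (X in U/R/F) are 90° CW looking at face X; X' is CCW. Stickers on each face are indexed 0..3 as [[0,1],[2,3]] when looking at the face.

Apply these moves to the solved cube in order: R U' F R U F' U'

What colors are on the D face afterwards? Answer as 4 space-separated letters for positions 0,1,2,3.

After move 1 (R): R=RRRR U=WGWG F=GYGY D=YBYB B=WBWB
After move 2 (U'): U=GGWW F=OOGY R=GYRR B=RRWB L=WBOO
After move 3 (F): F=GOYO U=GGOB R=WYWR D=RGYB L=WYOB
After move 4 (R): R=WWRY U=GOOO F=GGYB D=RWYR B=BRGB
After move 5 (U): U=OGOO F=WWYB R=BRRY B=WYGB L=GGOB
After move 6 (F'): F=WBWY U=OGBR R=WRRY D=GBYR L=GOOO
After move 7 (U'): U=GROB F=GOWY R=WBRY B=WRGB L=WYOO
Query: D face = GBYR

Answer: G B Y R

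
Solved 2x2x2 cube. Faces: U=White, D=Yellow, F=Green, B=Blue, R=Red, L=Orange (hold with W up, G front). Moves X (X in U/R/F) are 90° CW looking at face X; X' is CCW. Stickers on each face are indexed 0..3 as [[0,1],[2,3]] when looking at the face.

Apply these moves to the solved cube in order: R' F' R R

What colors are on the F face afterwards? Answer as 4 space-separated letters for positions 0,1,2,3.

Answer: W Y G Y

Derivation:
After move 1 (R'): R=RRRR U=WBWB F=GWGW D=YGYG B=YBYB
After move 2 (F'): F=WWGG U=WBRR R=GRYR D=OOYG L=OBOW
After move 3 (R): R=YGRR U=WWRG F=WOGG D=OYYY B=RBBB
After move 4 (R): R=RYRG U=WORG F=WYGY D=OBYR B=GBWB
Query: F face = WYGY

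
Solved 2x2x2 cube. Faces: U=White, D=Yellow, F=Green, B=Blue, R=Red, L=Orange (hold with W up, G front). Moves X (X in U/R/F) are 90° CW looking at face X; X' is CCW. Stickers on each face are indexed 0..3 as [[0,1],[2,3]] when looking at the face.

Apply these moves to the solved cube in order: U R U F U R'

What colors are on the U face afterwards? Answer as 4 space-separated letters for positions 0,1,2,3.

After move 1 (U): U=WWWW F=RRGG R=BBRR B=OOBB L=GGOO
After move 2 (R): R=RBRB U=WRWG F=RYGY D=YBYO B=WOWB
After move 3 (U): U=WWGR F=RBGY R=WORB B=GGWB L=RYOO
After move 4 (F): F=GRYB U=WWOY R=GORB D=RWYO L=RYOB
After move 5 (U): U=OWYW F=GOYB R=GGRB B=RYWB L=GROB
After move 6 (R'): R=GBGR U=OWYR F=GWYW D=ROYB B=OYWB
Query: U face = OWYR

Answer: O W Y R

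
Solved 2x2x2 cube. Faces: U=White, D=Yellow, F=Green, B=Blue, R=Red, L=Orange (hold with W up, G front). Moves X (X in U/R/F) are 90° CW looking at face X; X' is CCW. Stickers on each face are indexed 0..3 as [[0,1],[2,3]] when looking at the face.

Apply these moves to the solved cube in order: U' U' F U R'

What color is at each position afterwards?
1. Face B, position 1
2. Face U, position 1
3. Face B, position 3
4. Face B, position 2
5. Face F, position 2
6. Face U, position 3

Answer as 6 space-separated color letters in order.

After move 1 (U'): U=WWWW F=OOGG R=GGRR B=RRBB L=BBOO
After move 2 (U'): U=WWWW F=BBGG R=OORR B=GGBB L=RROO
After move 3 (F): F=GBGB U=WWOR R=WOWR D=ROYY L=RYOY
After move 4 (U): U=OWRW F=WOGB R=GGWR B=RYBB L=GBOY
After move 5 (R'): R=GRGW U=OBRR F=WWGW D=ROYB B=YYOB
Query 1: B[1] = Y
Query 2: U[1] = B
Query 3: B[3] = B
Query 4: B[2] = O
Query 5: F[2] = G
Query 6: U[3] = R

Answer: Y B B O G R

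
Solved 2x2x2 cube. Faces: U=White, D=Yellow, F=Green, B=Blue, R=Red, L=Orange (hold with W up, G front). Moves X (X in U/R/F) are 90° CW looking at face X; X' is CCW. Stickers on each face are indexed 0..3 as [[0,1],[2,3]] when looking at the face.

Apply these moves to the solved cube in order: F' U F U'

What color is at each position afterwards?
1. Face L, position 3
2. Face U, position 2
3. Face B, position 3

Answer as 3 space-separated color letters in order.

Answer: O R B

Derivation:
After move 1 (F'): F=GGGG U=WWRR R=YRYR D=OOYY L=OWOW
After move 2 (U): U=RWRW F=YRGG R=BBYR B=OWBB L=GGOW
After move 3 (F): F=GYGR U=RWWG R=RBWR D=YBYY L=GOOO
After move 4 (U'): U=WGRW F=GOGR R=GYWR B=RBBB L=OWOO
Query 1: L[3] = O
Query 2: U[2] = R
Query 3: B[3] = B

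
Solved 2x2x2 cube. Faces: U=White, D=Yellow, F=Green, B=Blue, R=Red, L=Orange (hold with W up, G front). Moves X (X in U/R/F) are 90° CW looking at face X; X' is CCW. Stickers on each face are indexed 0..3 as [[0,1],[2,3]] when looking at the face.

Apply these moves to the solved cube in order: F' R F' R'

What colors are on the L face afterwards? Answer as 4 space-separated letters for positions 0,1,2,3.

After move 1 (F'): F=GGGG U=WWRR R=YRYR D=OOYY L=OWOW
After move 2 (R): R=YYRR U=WGRG F=GOGY D=OBYB B=RBWB
After move 3 (F'): F=OYGG U=WGYR R=BYOR D=WWYB L=OGOR
After move 4 (R'): R=YRBO U=WWYR F=OGGR D=WYYG B=BBWB
Query: L face = OGOR

Answer: O G O R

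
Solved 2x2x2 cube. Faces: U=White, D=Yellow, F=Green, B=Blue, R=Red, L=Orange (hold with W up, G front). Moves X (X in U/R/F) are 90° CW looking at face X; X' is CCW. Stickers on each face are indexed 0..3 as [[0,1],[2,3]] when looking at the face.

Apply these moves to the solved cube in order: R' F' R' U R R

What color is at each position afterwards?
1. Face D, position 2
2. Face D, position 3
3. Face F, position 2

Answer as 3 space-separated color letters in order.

After move 1 (R'): R=RRRR U=WBWB F=GWGW D=YGYG B=YBYB
After move 2 (F'): F=WWGG U=WBRR R=GRYR D=OOYG L=OBOW
After move 3 (R'): R=RRGY U=WYRY F=WBGR D=OWYG B=GBOB
After move 4 (U): U=RWYY F=RRGR R=GBGY B=OBOB L=WBOW
After move 5 (R): R=GGYB U=RRYR F=RWGG D=OOYO B=YBWB
After move 6 (R): R=YGBG U=RWYG F=ROGO D=OWYY B=RBRB
Query 1: D[2] = Y
Query 2: D[3] = Y
Query 3: F[2] = G

Answer: Y Y G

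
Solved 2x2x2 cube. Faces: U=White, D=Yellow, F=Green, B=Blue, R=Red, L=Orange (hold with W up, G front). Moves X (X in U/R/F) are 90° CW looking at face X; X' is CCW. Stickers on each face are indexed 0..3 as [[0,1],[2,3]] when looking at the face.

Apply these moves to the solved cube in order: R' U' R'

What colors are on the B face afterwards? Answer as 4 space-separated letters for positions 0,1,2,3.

After move 1 (R'): R=RRRR U=WBWB F=GWGW D=YGYG B=YBYB
After move 2 (U'): U=BBWW F=OOGW R=GWRR B=RRYB L=YBOO
After move 3 (R'): R=WRGR U=BYWR F=OBGW D=YOYW B=GRGB
Query: B face = GRGB

Answer: G R G B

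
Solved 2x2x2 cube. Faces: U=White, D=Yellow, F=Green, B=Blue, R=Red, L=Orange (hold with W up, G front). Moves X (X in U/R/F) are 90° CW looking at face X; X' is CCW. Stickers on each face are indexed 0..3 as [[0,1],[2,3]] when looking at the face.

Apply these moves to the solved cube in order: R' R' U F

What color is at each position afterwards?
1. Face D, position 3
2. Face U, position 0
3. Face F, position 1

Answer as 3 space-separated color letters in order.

After move 1 (R'): R=RRRR U=WBWB F=GWGW D=YGYG B=YBYB
After move 2 (R'): R=RRRR U=WYWY F=GBGB D=YWYW B=GBGB
After move 3 (U): U=WWYY F=RRGB R=GBRR B=OOGB L=GBOO
After move 4 (F): F=GRBR U=WWOB R=YBYR D=RGYW L=GYOW
Query 1: D[3] = W
Query 2: U[0] = W
Query 3: F[1] = R

Answer: W W R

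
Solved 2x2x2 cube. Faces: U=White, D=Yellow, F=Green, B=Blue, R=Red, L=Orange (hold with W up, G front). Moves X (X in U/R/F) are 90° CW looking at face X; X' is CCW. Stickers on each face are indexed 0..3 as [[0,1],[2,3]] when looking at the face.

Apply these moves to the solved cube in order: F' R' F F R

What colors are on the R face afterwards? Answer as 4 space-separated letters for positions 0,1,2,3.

Answer: W W Y R

Derivation:
After move 1 (F'): F=GGGG U=WWRR R=YRYR D=OOYY L=OWOW
After move 2 (R'): R=RRYY U=WBRB F=GWGR D=OGYG B=YBOB
After move 3 (F): F=GGRW U=WBWW R=RRBY D=YRYG L=OOOG
After move 4 (F): F=RGWG U=WBGO R=WRWY D=BRYG L=OYOR
After move 5 (R): R=WWYR U=WGGG F=RRWG D=BOYY B=OBBB
Query: R face = WWYR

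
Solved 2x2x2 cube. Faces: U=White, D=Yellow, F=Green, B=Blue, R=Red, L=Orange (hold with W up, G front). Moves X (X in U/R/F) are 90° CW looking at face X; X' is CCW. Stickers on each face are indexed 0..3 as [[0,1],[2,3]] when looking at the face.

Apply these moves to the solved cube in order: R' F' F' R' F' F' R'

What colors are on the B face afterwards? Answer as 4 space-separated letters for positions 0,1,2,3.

After move 1 (R'): R=RRRR U=WBWB F=GWGW D=YGYG B=YBYB
After move 2 (F'): F=WWGG U=WBRR R=GRYR D=OOYG L=OBOW
After move 3 (F'): F=WGWG U=WBGY R=OROR D=BWYG L=OROR
After move 4 (R'): R=RROO U=WYGY F=WBWY D=BGYG B=GBWB
After move 5 (F'): F=BYWW U=WYRO R=GRBO D=RRYG L=OYOG
After move 6 (F'): F=YWBW U=WYGB R=RRRO D=YGYG L=OOOR
After move 7 (R'): R=RORR U=WWGG F=YYBB D=YWYW B=GBGB
Query: B face = GBGB

Answer: G B G B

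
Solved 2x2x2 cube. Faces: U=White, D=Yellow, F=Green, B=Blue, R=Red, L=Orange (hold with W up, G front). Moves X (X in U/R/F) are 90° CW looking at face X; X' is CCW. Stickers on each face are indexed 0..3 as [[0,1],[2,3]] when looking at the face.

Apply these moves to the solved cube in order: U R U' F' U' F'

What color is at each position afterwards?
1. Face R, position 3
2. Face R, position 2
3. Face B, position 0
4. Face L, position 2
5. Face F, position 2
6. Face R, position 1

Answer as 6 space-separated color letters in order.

Answer: B O B O W Y

Derivation:
After move 1 (U): U=WWWW F=RRGG R=BBRR B=OOBB L=GGOO
After move 2 (R): R=RBRB U=WRWG F=RYGY D=YBYO B=WOWB
After move 3 (U'): U=RGWW F=GGGY R=RYRB B=RBWB L=WOOO
After move 4 (F'): F=GYGG U=RGRR R=BYYB D=OOYO L=WWOW
After move 5 (U'): U=GRRR F=WWGG R=GYYB B=BYWB L=RBOW
After move 6 (F'): F=WGWG U=GRGY R=OYOB D=BWYO L=RROR
Query 1: R[3] = B
Query 2: R[2] = O
Query 3: B[0] = B
Query 4: L[2] = O
Query 5: F[2] = W
Query 6: R[1] = Y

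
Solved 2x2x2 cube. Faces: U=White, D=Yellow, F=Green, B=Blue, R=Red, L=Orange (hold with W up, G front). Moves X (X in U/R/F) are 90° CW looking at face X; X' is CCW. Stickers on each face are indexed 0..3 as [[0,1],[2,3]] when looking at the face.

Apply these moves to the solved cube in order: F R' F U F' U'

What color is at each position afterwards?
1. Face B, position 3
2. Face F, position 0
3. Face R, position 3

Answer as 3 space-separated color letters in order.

Answer: B G W

Derivation:
After move 1 (F): F=GGGG U=WWOO R=WRWR D=RRYY L=OYOY
After move 2 (R'): R=RRWW U=WBOB F=GWGO D=RGYG B=YBRB
After move 3 (F): F=GGOW U=WBYY R=ORBW D=WRYG L=OROG
After move 4 (U): U=YWYB F=OROW R=YBBW B=ORRB L=GGOG
After move 5 (F'): F=RWOO U=YWYB R=RBWW D=GGYG L=GBOY
After move 6 (U'): U=WBYY F=GBOO R=RWWW B=RBRB L=OROY
Query 1: B[3] = B
Query 2: F[0] = G
Query 3: R[3] = W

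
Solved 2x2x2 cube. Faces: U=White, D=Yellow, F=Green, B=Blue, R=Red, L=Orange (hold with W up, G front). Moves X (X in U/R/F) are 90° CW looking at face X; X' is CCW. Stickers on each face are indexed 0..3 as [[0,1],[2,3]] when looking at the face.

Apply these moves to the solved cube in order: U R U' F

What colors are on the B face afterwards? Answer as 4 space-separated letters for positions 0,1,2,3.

After move 1 (U): U=WWWW F=RRGG R=BBRR B=OOBB L=GGOO
After move 2 (R): R=RBRB U=WRWG F=RYGY D=YBYO B=WOWB
After move 3 (U'): U=RGWW F=GGGY R=RYRB B=RBWB L=WOOO
After move 4 (F): F=GGYG U=RGOO R=WYWB D=RRYO L=WYOB
Query: B face = RBWB

Answer: R B W B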